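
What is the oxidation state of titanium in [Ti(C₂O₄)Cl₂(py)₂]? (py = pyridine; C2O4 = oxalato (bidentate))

No counter-ion: the bracketed complex is neutral.
Ligand charges: 2×py neutral; 1×C2O4 = -2; 2×Cl = -2; sum -4.
Ti + (-4) = 0 ⇒ Ti is +4.

+4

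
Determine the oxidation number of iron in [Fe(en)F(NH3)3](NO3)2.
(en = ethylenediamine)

+3

2 nitrate outside the brackets (-1 each) → the complex ion is 2+.
Ligand charges: 3×NH3 neutral; 1×en neutral; 1×F = -1; sum -1.
Fe + (-1) = 2+ ⇒ Fe is +3.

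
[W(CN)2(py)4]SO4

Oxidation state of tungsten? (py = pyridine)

1 sulfate outside the brackets (-2 each) → the complex ion is 2+.
Ligand charges: 2×CN = -2; 4×py neutral; sum -2.
W + (-2) = 2+ ⇒ W is +4.

+4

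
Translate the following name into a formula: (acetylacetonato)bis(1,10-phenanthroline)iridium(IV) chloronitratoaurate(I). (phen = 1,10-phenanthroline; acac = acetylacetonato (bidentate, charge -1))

[Ir(acac)(phen)2][AuCl(NO3)]3

Cation [Ir…]: ligand charges -1, Ir(IV) ⇒ ion charge 3+.
Anion [Au…]: ligand charges -2, Au(I) ⇒ ion charge 1−.
One 3+ cation requires 3 of the 1− anion.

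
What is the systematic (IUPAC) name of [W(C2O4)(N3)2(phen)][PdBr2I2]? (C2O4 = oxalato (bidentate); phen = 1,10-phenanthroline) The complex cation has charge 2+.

The complex cation is given as 2+; its ligand charges sum to -4, so W = +6.
A 1:1 salt means the anion carries the equal and opposite charge, 2−.
Anion: ligand charges sum to -4; for the ion to be 2−, Pd = +2.

diazidooxalato(1,10-phenanthroline)tungsten(VI) dibromodiiodopalladate(II)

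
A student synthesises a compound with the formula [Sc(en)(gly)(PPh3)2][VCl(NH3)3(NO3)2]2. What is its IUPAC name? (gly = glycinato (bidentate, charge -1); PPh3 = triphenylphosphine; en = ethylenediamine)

(ethylenediamine)(glycinato)bis(triphenylphosphine)scandium(III) triamminechlorodinitratovanadate(II)

Both ions are complex: the cation is named first with the plain metal name, the anion second with the -ate form; each ion's ligands are alphabetised independently.
Scandium is always +3 in its complexes; the cation's ligand charges sum to -1, so the complex cation is 2+.
With 2 anions per cation, each anion must be 2/2 = 1−.
Anion: ligand charges sum to -3; for the ion to be 1−, V = +2.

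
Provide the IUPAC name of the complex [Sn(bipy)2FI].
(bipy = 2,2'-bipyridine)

bis(2,2'-bipyridine)fluoroiodotin(II)

There is no counter-ion, so the complex is neutral overall.
Ligand charges: 1×iodo (-1 each), 2×2,2'-bipyridine (neutral), 1×fluoro (-1 each); total -2. So Sn + (-2) = 0, giving Sn = +2.
Ligands are named alphabetically: bipyridine before fluoro before iodo.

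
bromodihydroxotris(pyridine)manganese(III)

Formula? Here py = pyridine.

Ligands: 1 bromo (Br, -1), 3 pyridine (py, neutral), 2 hydroxo (OH, -1). Ligand charge sum = -3.
With Mn in oxidation state +3, the complex ion is [Mn...].

[MnBr(OH)2(py)3]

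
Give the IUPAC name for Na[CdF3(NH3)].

sodium amminetrifluorocadmate(II)

The 1 sodium counter-ion carries a total charge of +1, so each complex ion is 1−.
Ligand charges: 1×ammine (neutral), 3×fluoro (-1 each); total -3. So Cd + (-3) = 1−, giving Cd = +2.
Ligands are named alphabetically: ammine before fluoro.
The complex ion is anionic, so cadmium takes the -ate form cadmate(II).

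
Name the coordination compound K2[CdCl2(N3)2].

The 2 potassium counter-ions carry a total charge of +2, so each complex ion is 2−.
Ligand charges: 2×chloro (-1 each), 2×azido (-1 each); total -4. So Cd + (-4) = 2−, giving Cd = +2.
Ligands are named alphabetically: azido before chloro.
The complex ion is anionic, so cadmium takes the -ate form cadmate(II).

potassium diazidodichlorocadmate(II)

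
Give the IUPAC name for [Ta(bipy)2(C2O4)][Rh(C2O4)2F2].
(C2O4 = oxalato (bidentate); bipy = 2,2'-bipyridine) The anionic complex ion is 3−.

Both ions are complex: the cation is named first with the plain metal name, the anion second with the -ate form; each ion's ligands are alphabetised independently.
The complex anion is given as 3−; its ligand charges sum to -6, so Rh = +3.
A 1:1 salt means the cation carries the equal and opposite charge, 3+.
Cation: ligand charges sum to -2; for the ion to be 3+, Ta = +5.

bis(2,2'-bipyridine)oxalatotantalum(V) difluorodioxalatorhodate(III)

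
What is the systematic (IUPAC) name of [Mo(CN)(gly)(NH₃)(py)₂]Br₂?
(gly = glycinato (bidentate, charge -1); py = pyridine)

amminecyano(glycinato)bis(pyridine)molybdenum(IV) bromide

The 2 bromide counter-ions carry a total charge of -2, so each complex ion is 2+.
Ligand charges: 1×ammine (neutral), 1×cyano (-1 each), 1×glycinato (-1 each), 2×pyridine (neutral); total -2. So Mo + (-2) = 2+, giving Mo = +4.
Ligands are named alphabetically: ammine before cyano before glycinato before pyridine.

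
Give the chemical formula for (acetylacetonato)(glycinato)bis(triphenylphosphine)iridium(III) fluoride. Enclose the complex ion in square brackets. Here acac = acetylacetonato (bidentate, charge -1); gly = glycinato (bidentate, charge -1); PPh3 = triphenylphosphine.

[Ir(acac)(gly)(PPh3)2]F

Ligands: 1 acetylacetonato (acac, -1), 1 glycinato (gly, -1), 2 triphenylphosphine (PPh3, neutral). Ligand charge sum = -2.
Charge balance with fluoride (-1) requires 1 complex ion per 1 fluoride.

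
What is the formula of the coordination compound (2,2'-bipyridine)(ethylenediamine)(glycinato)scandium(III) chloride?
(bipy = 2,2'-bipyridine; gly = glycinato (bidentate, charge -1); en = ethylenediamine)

Ligands: 1 2,2'-bipyridine (bipy, neutral), 1 glycinato (gly, -1), 1 ethylenediamine (en, neutral). Ligand charge sum = -1.
Charge balance with chloride (-1) requires 1 complex ion per 2 chloride.

[Sc(bipy)(en)(gly)]Cl2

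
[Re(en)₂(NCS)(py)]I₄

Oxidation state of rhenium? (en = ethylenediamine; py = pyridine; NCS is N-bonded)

4 iodide outside the brackets (-1 each) → the complex ion is 4+.
Ligand charges: 2×en neutral; 1×py neutral; 1×NCS = -1; sum -1.
Re + (-1) = 4+ ⇒ Re is +5.

+5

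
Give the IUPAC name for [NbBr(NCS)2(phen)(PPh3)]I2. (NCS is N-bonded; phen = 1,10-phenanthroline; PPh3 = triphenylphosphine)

bromodiisothiocyanato(1,10-phenanthroline)(triphenylphosphine)niobium(V) iodide

The 2 iodide counter-ions carry a total charge of -2, so each complex ion is 2+.
Ligand charges: 2×isothiocyanato (-1 each), 1×bromo (-1 each), 1×1,10-phenanthroline (neutral), 1×triphenylphosphine (neutral); total -3. So Nb + (-3) = 2+, giving Nb = +5.
Ligands are named alphabetically: bromo before isothiocyanato before phenanthroline before triphenylphosphine.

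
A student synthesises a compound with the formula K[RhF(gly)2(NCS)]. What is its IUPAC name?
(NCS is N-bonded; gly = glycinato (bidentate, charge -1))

The 1 potassium counter-ion carries a total charge of +1, so each complex ion is 1−.
Ligand charges: 1×isothiocyanato (-1 each), 2×glycinato (-1 each), 1×fluoro (-1 each); total -4. So Rh + (-4) = 1−, giving Rh = +3.
Ligands are named alphabetically: fluoro before glycinato before isothiocyanato.
The complex ion is anionic, so rhodium takes the -ate form rhodate(III).

potassium fluorobis(glycinato)isothiocyanatorhodate(III)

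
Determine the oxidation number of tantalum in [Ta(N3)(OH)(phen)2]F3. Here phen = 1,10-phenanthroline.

3 fluoride outside the brackets (-1 each) → the complex ion is 3+.
Ligand charges: 2×phen neutral; 1×N3 = -1; 1×OH = -1; sum -2.
Ta + (-2) = 3+ ⇒ Ta is +5.

+5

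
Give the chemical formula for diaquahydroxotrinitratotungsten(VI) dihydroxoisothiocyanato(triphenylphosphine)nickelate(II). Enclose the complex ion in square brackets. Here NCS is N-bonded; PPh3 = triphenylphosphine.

Cation [W…]: ligand charges -4, W(VI) ⇒ ion charge 2+.
Anion [Ni…]: ligand charges -3, Ni(II) ⇒ ion charge 1−.
One 2+ cation requires 2 of the 1− anion.

[W(H2O)2(NO3)3(OH)][Ni(NCS)(OH)2(PPh3)]2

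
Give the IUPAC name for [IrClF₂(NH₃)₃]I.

triamminechlorodifluoroiridium(IV) iodide

The 1 iodide counter-ion carries a total charge of -1, so each complex ion is 1+.
Ligand charges: 1×chloro (-1 each), 3×ammine (neutral), 2×fluoro (-1 each); total -3. So Ir + (-3) = 1+, giving Ir = +4.
Ligands are named alphabetically: ammine before chloro before fluoro.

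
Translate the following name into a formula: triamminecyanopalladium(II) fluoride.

[Pd(CN)(NH3)3]F

Ligands: 3 ammine (NH3, neutral), 1 cyano (CN, -1). Ligand charge sum = -1.
With Pd in oxidation state +2, the complex ion is [Pd...]^1+.
Charge balance with fluoride (-1) requires 1 complex ion per 1 fluoride.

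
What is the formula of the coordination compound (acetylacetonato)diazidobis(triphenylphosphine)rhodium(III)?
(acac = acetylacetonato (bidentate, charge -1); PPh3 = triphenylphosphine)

Ligands: 1 acetylacetonato (acac, -1), 2 triphenylphosphine (PPh3, neutral), 2 azido (N3, -1). Ligand charge sum = -3.
With Rh in oxidation state +3, the complex ion is [Rh...].

[Rh(acac)(N3)2(PPh3)2]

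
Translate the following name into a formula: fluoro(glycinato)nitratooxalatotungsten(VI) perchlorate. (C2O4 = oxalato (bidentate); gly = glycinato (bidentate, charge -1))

[W(C2O4)F(gly)(NO3)]ClO4

Ligands: 1 oxalato (C2O4, -2), 1 nitrato (NO3, -1), 1 fluoro (F, -1), 1 glycinato (gly, -1). Ligand charge sum = -5.
With W in oxidation state +6, the complex ion is [W...]^1+.
Charge balance with perchlorate (-1) requires 1 complex ion per 1 perchlorate.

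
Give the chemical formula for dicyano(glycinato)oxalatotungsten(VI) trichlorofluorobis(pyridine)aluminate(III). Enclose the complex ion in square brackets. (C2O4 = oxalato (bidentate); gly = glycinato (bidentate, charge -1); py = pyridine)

[W(C2O4)(CN)2(gly)][AlCl3F(py)2]

Cation [W…]: ligand charges -5, W(VI) ⇒ ion charge 1+.
Anion [Al…]: ligand charges -4, Al(III) ⇒ ion charge 1−.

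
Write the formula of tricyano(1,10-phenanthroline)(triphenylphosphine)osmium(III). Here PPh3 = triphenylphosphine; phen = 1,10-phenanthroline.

[Os(CN)3(phen)(PPh3)]

Ligands: 1 triphenylphosphine (PPh3, neutral), 1 1,10-phenanthroline (phen, neutral), 3 cyano (CN, -1). Ligand charge sum = -3.
With Os in oxidation state +3, the complex ion is [Os...].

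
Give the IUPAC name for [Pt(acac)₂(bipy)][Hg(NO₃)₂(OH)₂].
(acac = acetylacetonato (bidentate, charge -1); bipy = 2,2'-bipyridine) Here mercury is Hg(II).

Hg is given as +2; the anion's ligand charges sum to -4, so the complex anion is 2−.
A 1:1 salt means the cation carries the equal and opposite charge, 2+.
Cation: ligand charges sum to -2; for the ion to be 2+, Pt = +4.

bis(acetylacetonato)(2,2'-bipyridine)platinum(IV) dihydroxodinitratomercurate(II)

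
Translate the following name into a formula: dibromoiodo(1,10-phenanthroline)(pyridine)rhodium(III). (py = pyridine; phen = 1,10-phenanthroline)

Ligands: 1 pyridine (py, neutral), 1 1,10-phenanthroline (phen, neutral), 2 bromo (Br, -1), 1 iodo (I, -1). Ligand charge sum = -3.
With Rh in oxidation state +3, the complex ion is [Rh...].

[RhBr2I(phen)(py)]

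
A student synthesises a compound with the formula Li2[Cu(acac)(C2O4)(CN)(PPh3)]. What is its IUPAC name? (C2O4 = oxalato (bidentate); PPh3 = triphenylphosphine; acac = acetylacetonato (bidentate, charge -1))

lithium (acetylacetonato)cyanooxalato(triphenylphosphine)cuprate(II)

The 2 lithium counter-ions carry a total charge of +2, so each complex ion is 2−.
Ligand charges: 1×cyano (-1 each), 1×oxalato (-2 each), 1×triphenylphosphine (neutral), 1×acetylacetonato (-1 each); total -4. So Cu + (-4) = 2−, giving Cu = +2.
Ligands are named alphabetically: acetylacetonato before cyano before oxalato before triphenylphosphine.
The complex ion is anionic, so copper takes the -ate form cuprate(II).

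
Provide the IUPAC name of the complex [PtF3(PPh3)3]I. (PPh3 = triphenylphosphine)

trifluorotris(triphenylphosphine)platinum(IV) iodide

The 1 iodide counter-ion carries a total charge of -1, so each complex ion is 1+.
Ligand charges: 3×fluoro (-1 each), 3×triphenylphosphine (neutral); total -3. So Pt + (-3) = 1+, giving Pt = +4.
Ligands are named alphabetically: fluoro before triphenylphosphine.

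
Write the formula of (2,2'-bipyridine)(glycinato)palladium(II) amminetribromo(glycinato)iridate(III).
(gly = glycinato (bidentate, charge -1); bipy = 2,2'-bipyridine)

Cation [Pd…]: ligand charges -1, Pd(II) ⇒ ion charge 1+.
Anion [Ir…]: ligand charges -4, Ir(III) ⇒ ion charge 1−.

[Pd(bipy)(gly)][IrBr3(gly)(NH3)]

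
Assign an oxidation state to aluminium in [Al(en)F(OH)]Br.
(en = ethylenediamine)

+3

1 bromide outside the brackets (-1 each) → the complex ion is 1+.
Ligand charges: 1×F = -1; 1×OH = -1; 1×en neutral; sum -2.
Al + (-2) = 1+ ⇒ Al is +3.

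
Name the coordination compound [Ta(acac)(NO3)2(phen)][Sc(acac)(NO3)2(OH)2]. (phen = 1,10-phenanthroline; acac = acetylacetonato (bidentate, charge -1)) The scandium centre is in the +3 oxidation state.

(acetylacetonato)dinitrato(1,10-phenanthroline)tantalum(V) (acetylacetonato)dihydroxodinitratoscandate(III)

Both ions are complex: the cation is named first with the plain metal name, the anion second with the -ate form; each ion's ligands are alphabetised independently.
Sc is given as +3; the anion's ligand charges sum to -5, so the complex anion is 2−.
A 1:1 salt means the cation carries the equal and opposite charge, 2+.
Cation: ligand charges sum to -3; for the ion to be 2+, Ta = +5.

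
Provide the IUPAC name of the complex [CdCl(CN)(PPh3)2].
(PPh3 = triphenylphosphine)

chlorocyanobis(triphenylphosphine)cadmium(II)

There is no counter-ion, so the complex is neutral overall.
Ligand charges: 2×triphenylphosphine (neutral), 1×cyano (-1 each), 1×chloro (-1 each); total -2. So Cd + (-2) = 0, giving Cd = +2.
Ligands are named alphabetically: chloro before cyano before triphenylphosphine.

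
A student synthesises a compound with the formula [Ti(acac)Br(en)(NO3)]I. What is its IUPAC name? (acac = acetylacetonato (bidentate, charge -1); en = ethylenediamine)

(acetylacetonato)bromo(ethylenediamine)nitratotitanium(IV) iodide

The 1 iodide counter-ion carries a total charge of -1, so each complex ion is 1+.
Ligand charges: 1×nitrato (-1 each), 1×acetylacetonato (-1 each), 1×ethylenediamine (neutral), 1×bromo (-1 each); total -3. So Ti + (-3) = 1+, giving Ti = +4.
Ligands are named alphabetically: acetylacetonato before bromo before ethylenediamine before nitrato.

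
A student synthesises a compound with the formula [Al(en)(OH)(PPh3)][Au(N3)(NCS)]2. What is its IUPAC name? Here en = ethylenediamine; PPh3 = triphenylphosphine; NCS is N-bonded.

(ethylenediamine)hydroxo(triphenylphosphine)aluminium(III) azidoisothiocyanatoaurate(I)

Aluminium is always +3 in its complexes; the cation's ligand charges sum to -1, so the complex cation is 2+.
With 2 anions per cation, each anion must be 2/2 = 1−.
Anion: ligand charges sum to -2; for the ion to be 1−, Au = +1.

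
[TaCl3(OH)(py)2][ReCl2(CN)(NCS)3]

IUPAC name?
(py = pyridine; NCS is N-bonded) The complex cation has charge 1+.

trichlorohydroxobis(pyridine)tantalum(V) dichlorocyanotriisothiocyanatorhenate(V)

The complex cation is given as 1+; its ligand charges sum to -4, so Ta = +5.
A 1:1 salt means the anion carries the equal and opposite charge, 1−.
Anion: ligand charges sum to -6; for the ion to be 1−, Re = +5.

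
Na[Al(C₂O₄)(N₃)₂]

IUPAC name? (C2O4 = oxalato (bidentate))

The 1 sodium counter-ion carries a total charge of +1, so each complex ion is 1−.
Ligand charges: 2×azido (-1 each), 1×oxalato (-2 each); total -4. So Al + (-4) = 1−, giving Al = +3.
Ligands are named alphabetically: azido before oxalato.
The complex ion is anionic, so aluminium takes the -ate form aluminate(III).

sodium diazidooxalatoaluminate(III)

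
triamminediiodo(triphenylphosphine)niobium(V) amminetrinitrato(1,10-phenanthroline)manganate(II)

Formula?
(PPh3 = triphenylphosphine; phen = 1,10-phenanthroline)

[NbI2(NH3)3(PPh3)][Mn(NH3)(NO3)3(phen)]3

Cation [Nb…]: ligand charges -2, Nb(V) ⇒ ion charge 3+.
Anion [Mn…]: ligand charges -3, Mn(II) ⇒ ion charge 1−.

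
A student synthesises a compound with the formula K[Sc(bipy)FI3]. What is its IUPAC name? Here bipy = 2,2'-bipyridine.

potassium (2,2'-bipyridine)fluorotriiodoscandate(III)

The 1 potassium counter-ion carries a total charge of +1, so each complex ion is 1−.
Ligand charges: 3×iodo (-1 each), 1×2,2'-bipyridine (neutral), 1×fluoro (-1 each); total -4. So Sc + (-4) = 1−, giving Sc = +3.
Ligands are named alphabetically: bipyridine before fluoro before iodo.
The complex ion is anionic, so scandium takes the -ate form scandate(III).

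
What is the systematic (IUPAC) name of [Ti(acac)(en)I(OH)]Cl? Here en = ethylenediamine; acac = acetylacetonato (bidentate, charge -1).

The 1 chloride counter-ion carries a total charge of -1, so each complex ion is 1+.
Ligand charges: 1×ethylenediamine (neutral), 1×hydroxo (-1 each), 1×acetylacetonato (-1 each), 1×iodo (-1 each); total -3. So Ti + (-3) = 1+, giving Ti = +4.
Ligands are named alphabetically: acetylacetonato before ethylenediamine before hydroxo before iodo.

(acetylacetonato)(ethylenediamine)hydroxoiodotitanium(IV) chloride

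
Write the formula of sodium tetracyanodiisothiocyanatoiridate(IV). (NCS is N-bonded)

Ligands: 2 isothiocyanato (NCS, -1), 4 cyano (CN, -1). Ligand charge sum = -6.
With Ir in oxidation state +4, the complex ion is [Ir...]^2−.
Charge balance with sodium (+1) requires 1 complex ion per 2 sodium.

Na2[Ir(CN)4(NCS)2]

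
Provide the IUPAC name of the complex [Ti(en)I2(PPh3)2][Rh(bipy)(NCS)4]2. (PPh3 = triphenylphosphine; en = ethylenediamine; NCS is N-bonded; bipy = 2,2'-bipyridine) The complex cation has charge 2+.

The complex cation is given as 2+; its ligand charges sum to -2, so Ti = +4.
With 2 anions per cation, each anion must be 2/2 = 1−.
Anion: ligand charges sum to -4; for the ion to be 1−, Rh = +3.

(ethylenediamine)diiodobis(triphenylphosphine)titanium(IV) (2,2'-bipyridine)tetraisothiocyanatorhodate(III)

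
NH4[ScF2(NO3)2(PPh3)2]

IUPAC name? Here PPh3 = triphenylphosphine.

ammonium difluorodinitratobis(triphenylphosphine)scandate(III)

The 1 ammonium counter-ion carries a total charge of +1, so each complex ion is 1−.
Ligand charges: 2×nitrato (-1 each), 2×triphenylphosphine (neutral), 2×fluoro (-1 each); total -4. So Sc + (-4) = 1−, giving Sc = +3.
Ligands are named alphabetically: fluoro before nitrato before triphenylphosphine.
The complex ion is anionic, so scandium takes the -ate form scandate(III).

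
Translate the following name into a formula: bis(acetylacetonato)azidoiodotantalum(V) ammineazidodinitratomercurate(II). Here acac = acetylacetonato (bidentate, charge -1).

Cation [Ta…]: ligand charges -4, Ta(V) ⇒ ion charge 1+.
Anion [Hg…]: ligand charges -3, Hg(II) ⇒ ion charge 1−.
One 1+ cation balances one 1− anion.

[Ta(acac)2I(N3)][Hg(N3)(NH3)(NO3)2]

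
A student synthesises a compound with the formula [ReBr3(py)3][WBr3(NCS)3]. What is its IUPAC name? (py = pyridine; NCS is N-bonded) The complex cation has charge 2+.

tribromotris(pyridine)rhenium(V) tribromotriisothiocyanatotungstate(IV)

Both ions are complex: the cation is named first with the plain metal name, the anion second with the -ate form; each ion's ligands are alphabetised independently.
The complex cation is given as 2+; its ligand charges sum to -3, so Re = +5.
A 1:1 salt means the anion carries the equal and opposite charge, 2−.
Anion: ligand charges sum to -6; for the ion to be 2−, W = +4.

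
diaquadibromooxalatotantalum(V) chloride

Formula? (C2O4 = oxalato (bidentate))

[TaBr2(C2O4)(H2O)2]Cl

Ligands: 2 aqua (H2O, neutral), 1 oxalato (C2O4, -2), 2 bromo (Br, -1). Ligand charge sum = -4.
With Ta in oxidation state +5, the complex ion is [Ta...]^1+.
Charge balance with chloride (-1) requires 1 complex ion per 1 chloride.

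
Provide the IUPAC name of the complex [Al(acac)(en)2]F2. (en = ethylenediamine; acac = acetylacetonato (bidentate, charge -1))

(acetylacetonato)bis(ethylenediamine)aluminium(III) fluoride

The 2 fluoride counter-ions carry a total charge of -2, so each complex ion is 2+.
Ligand charges: 2×ethylenediamine (neutral), 1×acetylacetonato (-1 each); total -1. So Al + (-1) = 2+, giving Al = +3.
Ligands are named alphabetically: acetylacetonato before ethylenediamine.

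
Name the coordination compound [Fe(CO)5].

pentacarbonyliron(0)

There is no counter-ion, so the complex is neutral overall.
Ligand charges: 5×carbonyl (neutral); total 0. So Fe + (0) = 0, giving Fe = 0.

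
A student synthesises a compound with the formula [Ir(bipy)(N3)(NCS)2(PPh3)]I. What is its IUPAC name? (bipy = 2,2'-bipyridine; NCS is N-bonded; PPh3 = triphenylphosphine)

The 1 iodide counter-ion carries a total charge of -1, so each complex ion is 1+.
Ligand charges: 1×2,2'-bipyridine (neutral), 2×isothiocyanato (-1 each), 1×triphenylphosphine (neutral), 1×azido (-1 each); total -3. So Ir + (-3) = 1+, giving Ir = +4.
Ligands are named alphabetically: azido before bipyridine before isothiocyanato before triphenylphosphine.

azido(2,2'-bipyridine)diisothiocyanato(triphenylphosphine)iridium(IV) iodide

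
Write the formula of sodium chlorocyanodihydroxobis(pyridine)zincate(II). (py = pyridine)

Ligands: 2 pyridine (py, neutral), 1 chloro (Cl, -1), 1 cyano (CN, -1), 2 hydroxo (OH, -1). Ligand charge sum = -4.
With Zn in oxidation state +2, the complex ion is [Zn...]^2−.
Charge balance with sodium (+1) requires 1 complex ion per 2 sodium.

Na2[ZnCl(CN)(OH)2(py)2]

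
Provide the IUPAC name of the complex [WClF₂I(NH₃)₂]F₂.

The 2 fluoride counter-ions carry a total charge of -2, so each complex ion is 2+.
Ligand charges: 1×chloro (-1 each), 1×iodo (-1 each), 2×ammine (neutral), 2×fluoro (-1 each); total -4. So W + (-4) = 2+, giving W = +6.
Ligands are named alphabetically: ammine before chloro before fluoro before iodo.

diamminechlorodifluoroiodotungsten(VI) fluoride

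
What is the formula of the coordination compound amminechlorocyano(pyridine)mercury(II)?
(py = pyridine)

Ligands: 1 ammine (NH3, neutral), 1 pyridine (py, neutral), 1 chloro (Cl, -1), 1 cyano (CN, -1). Ligand charge sum = -2.
With Hg in oxidation state +2, the complex ion is [Hg...].

[HgCl(CN)(NH3)(py)]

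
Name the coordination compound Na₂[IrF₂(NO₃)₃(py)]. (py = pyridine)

The 2 sodium counter-ions carry a total charge of +2, so each complex ion is 2−.
Ligand charges: 2×fluoro (-1 each), 1×pyridine (neutral), 3×nitrato (-1 each); total -5. So Ir + (-5) = 2−, giving Ir = +3.
Ligands are named alphabetically: fluoro before nitrato before pyridine.
The complex ion is anionic, so iridium takes the -ate form iridate(III).

sodium difluorotrinitrato(pyridine)iridate(III)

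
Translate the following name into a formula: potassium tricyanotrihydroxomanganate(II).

K4[Mn(CN)3(OH)3]

Ligands: 3 cyano (CN, -1), 3 hydroxo (OH, -1). Ligand charge sum = -6.
With Mn in oxidation state +2, the complex ion is [Mn...]^4−.
Charge balance with potassium (+1) requires 1 complex ion per 4 potassium.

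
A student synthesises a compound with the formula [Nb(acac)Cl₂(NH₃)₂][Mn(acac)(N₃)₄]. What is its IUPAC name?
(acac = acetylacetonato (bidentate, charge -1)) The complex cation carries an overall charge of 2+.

(acetylacetonato)diamminedichloroniobium(V) (acetylacetonato)tetraazidomanganate(III)

Both ions are complex: the cation is named first with the plain metal name, the anion second with the -ate form; each ion's ligands are alphabetised independently.
The complex cation is given as 2+; its ligand charges sum to -3, so Nb = +5.
A 1:1 salt means the anion carries the equal and opposite charge, 2−.
Anion: ligand charges sum to -5; for the ion to be 2−, Mn = +3.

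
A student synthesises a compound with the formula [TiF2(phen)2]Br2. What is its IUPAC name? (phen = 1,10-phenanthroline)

The 2 bromide counter-ions carry a total charge of -2, so each complex ion is 2+.
Ligand charges: 2×fluoro (-1 each), 2×1,10-phenanthroline (neutral); total -2. So Ti + (-2) = 2+, giving Ti = +4.
Ligands are named alphabetically: fluoro before phenanthroline.

difluorobis(1,10-phenanthroline)titanium(IV) bromide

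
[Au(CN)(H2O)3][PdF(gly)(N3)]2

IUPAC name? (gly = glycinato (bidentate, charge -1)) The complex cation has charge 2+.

Both ions are complex: the cation is named first with the plain metal name, the anion second with the -ate form; each ion's ligands are alphabetised independently.
The complex cation is given as 2+; its ligand charges sum to -1, so Au = +3.
With 2 anions per cation, each anion must be 2/2 = 1−.
Anion: ligand charges sum to -3; for the ion to be 1−, Pd = +2.

triaquacyanogold(III) azidofluoro(glycinato)palladate(II)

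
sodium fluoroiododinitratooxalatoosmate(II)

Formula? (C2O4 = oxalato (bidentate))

Ligands: 1 oxalato (C2O4, -2), 1 fluoro (F, -1), 2 nitrato (NO3, -1), 1 iodo (I, -1). Ligand charge sum = -6.
With Os in oxidation state +2, the complex ion is [Os...]^4−.
Charge balance with sodium (+1) requires 1 complex ion per 4 sodium.

Na4[Os(C2O4)FI(NO3)2]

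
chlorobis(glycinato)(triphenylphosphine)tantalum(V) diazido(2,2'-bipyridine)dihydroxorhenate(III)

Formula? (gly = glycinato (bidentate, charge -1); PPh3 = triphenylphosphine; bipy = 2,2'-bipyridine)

[TaCl(gly)2(PPh3)][Re(bipy)(N3)2(OH)2]2

Cation [Ta…]: ligand charges -3, Ta(V) ⇒ ion charge 2+.
Anion [Re…]: ligand charges -4, Re(III) ⇒ ion charge 1−.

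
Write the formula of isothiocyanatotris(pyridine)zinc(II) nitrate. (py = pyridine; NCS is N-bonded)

[Zn(NCS)(py)3]NO3

Ligands: 3 pyridine (py, neutral), 1 isothiocyanato (NCS, -1). Ligand charge sum = -1.
Charge balance with nitrate (-1) requires 1 complex ion per 1 nitrate.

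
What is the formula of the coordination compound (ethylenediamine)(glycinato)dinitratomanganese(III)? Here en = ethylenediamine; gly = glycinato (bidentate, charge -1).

Ligands: 1 ethylenediamine (en, neutral), 1 glycinato (gly, -1), 2 nitrato (NO3, -1). Ligand charge sum = -3.
With Mn in oxidation state +3, the complex ion is [Mn...].

[Mn(en)(gly)(NO3)2]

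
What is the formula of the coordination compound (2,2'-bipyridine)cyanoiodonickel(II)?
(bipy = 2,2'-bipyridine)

[Ni(bipy)(CN)I]

Ligands: 1 2,2'-bipyridine (bipy, neutral), 1 cyano (CN, -1), 1 iodo (I, -1). Ligand charge sum = -2.
With Ni in oxidation state +2, the complex ion is [Ni...].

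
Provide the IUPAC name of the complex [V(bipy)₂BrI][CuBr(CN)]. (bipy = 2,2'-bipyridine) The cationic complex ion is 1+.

The complex cation is given as 1+; its ligand charges sum to -2, so V = +3.
A 1:1 salt means the anion carries the equal and opposite charge, 1−.
Anion: ligand charges sum to -2; for the ion to be 1−, Cu = +1.

bis(2,2'-bipyridine)bromoiodovanadium(III) bromocyanocuprate(I)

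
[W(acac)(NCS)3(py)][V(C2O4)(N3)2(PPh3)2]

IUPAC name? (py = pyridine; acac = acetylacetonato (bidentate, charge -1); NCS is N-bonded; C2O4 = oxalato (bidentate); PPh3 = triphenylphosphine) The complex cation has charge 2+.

The complex cation is given as 2+; its ligand charges sum to -4, so W = +6.
A 1:1 salt means the anion carries the equal and opposite charge, 2−.
Anion: ligand charges sum to -4; for the ion to be 2−, V = +2.

(acetylacetonato)triisothiocyanato(pyridine)tungsten(VI) diazidooxalatobis(triphenylphosphine)vanadate(II)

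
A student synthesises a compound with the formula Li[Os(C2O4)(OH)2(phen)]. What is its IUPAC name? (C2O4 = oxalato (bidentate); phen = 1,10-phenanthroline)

The 1 lithium counter-ion carries a total charge of +1, so each complex ion is 1−.
Ligand charges: 1×oxalato (-2 each), 2×hydroxo (-1 each), 1×1,10-phenanthroline (neutral); total -4. So Os + (-4) = 1−, giving Os = +3.
The complex ion is anionic, so osmium takes the -ate form osmate(III).

lithium dihydroxooxalato(1,10-phenanthroline)osmate(III)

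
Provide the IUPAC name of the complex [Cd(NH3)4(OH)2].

There is no counter-ion, so the complex is neutral overall.
Ligand charges: 2×hydroxo (-1 each), 4×ammine (neutral); total -2. So Cd + (-2) = 0, giving Cd = +2.
Ligands are named alphabetically: ammine before hydroxo.

tetraamminedihydroxocadmium(II)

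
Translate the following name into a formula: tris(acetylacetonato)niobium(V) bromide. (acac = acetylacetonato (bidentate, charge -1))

Ligands: 3 acetylacetonato (acac, -1). Ligand charge sum = -3.
Charge balance with bromide (-1) requires 1 complex ion per 2 bromide.

[Nb(acac)3]Br2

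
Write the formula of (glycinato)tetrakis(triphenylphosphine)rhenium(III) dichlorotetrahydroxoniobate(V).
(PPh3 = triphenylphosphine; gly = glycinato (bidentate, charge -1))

[Re(gly)(PPh3)4][NbCl2(OH)4]2

Cation [Re…]: ligand charges -1, Re(III) ⇒ ion charge 2+.
Anion [Nb…]: ligand charges -6, Nb(V) ⇒ ion charge 1−.
One 2+ cation requires 2 of the 1− anion.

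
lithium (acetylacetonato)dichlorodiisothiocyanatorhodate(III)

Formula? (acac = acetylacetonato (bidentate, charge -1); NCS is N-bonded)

Ligands: 1 acetylacetonato (acac, -1), 2 chloro (Cl, -1), 2 isothiocyanato (NCS, -1). Ligand charge sum = -5.
With Rh in oxidation state +3, the complex ion is [Rh...]^2−.
Charge balance with lithium (+1) requires 1 complex ion per 2 lithium.

Li2[Rh(acac)Cl2(NCS)2]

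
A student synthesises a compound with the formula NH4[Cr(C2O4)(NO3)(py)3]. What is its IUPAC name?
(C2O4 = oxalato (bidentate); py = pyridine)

The 1 ammonium counter-ion carries a total charge of +1, so each complex ion is 1−.
Ligand charges: 1×oxalato (-2 each), 3×pyridine (neutral), 1×nitrato (-1 each); total -3. So Cr + (-3) = 1−, giving Cr = +2.
Ligands are named alphabetically: nitrato before oxalato before pyridine.
The complex ion is anionic, so chromium takes the -ate form chromate(II).

ammonium nitratooxalatotris(pyridine)chromate(II)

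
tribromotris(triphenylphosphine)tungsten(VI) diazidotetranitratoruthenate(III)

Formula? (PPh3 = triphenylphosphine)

[WBr3(PPh3)3][Ru(N3)2(NO3)4]

Cation [W…]: ligand charges -3, W(VI) ⇒ ion charge 3+.
Anion [Ru…]: ligand charges -6, Ru(III) ⇒ ion charge 3−.
One 3+ cation balances one 3− anion.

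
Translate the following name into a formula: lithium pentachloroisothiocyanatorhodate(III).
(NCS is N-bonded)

Ligands: 5 chloro (Cl, -1), 1 isothiocyanato (NCS, -1). Ligand charge sum = -6.
With Rh in oxidation state +3, the complex ion is [Rh...]^3−.
Charge balance with lithium (+1) requires 1 complex ion per 3 lithium.

Li3[RhCl5(NCS)]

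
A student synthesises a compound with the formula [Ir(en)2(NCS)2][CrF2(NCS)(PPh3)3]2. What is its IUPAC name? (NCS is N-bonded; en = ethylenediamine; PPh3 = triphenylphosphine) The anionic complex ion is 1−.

The complex anion is given as 1−; its ligand charges sum to -3, so Cr = +2.
With 2 anions per cation, the cation must be 2×1 = 2+.
Cation: ligand charges sum to -2; for the ion to be 2+, Ir = +4.

bis(ethylenediamine)diisothiocyanatoiridium(IV) difluoroisothiocyanatotris(triphenylphosphine)chromate(II)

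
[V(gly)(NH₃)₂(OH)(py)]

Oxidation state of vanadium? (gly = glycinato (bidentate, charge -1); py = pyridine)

+2

No counter-ion: the bracketed complex is neutral.
Ligand charges: 1×gly = -1; 1×OH = -1; 2×NH3 neutral; 1×py neutral; sum -2.
V + (-2) = 0 ⇒ V is +2.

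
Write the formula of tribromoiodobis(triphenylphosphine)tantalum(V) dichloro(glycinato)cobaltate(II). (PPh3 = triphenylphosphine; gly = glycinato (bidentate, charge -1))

Cation [Ta…]: ligand charges -4, Ta(V) ⇒ ion charge 1+.
Anion [Co…]: ligand charges -3, Co(II) ⇒ ion charge 1−.
One 1+ cation balances one 1− anion.

[TaBr3I(PPh3)2][CoCl2(gly)]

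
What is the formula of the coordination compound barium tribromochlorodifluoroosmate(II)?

Ba2[OsBr3ClF2]

Ligands: 1 chloro (Cl, -1), 3 bromo (Br, -1), 2 fluoro (F, -1). Ligand charge sum = -6.
With Os in oxidation state +2, the complex ion is [Os...]^4−.
Charge balance with barium (+2) requires 1 complex ion per 2 barium.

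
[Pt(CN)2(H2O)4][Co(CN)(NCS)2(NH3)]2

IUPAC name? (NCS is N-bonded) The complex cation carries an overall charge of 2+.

tetraaquadicyanoplatinum(IV) amminecyanodiisothiocyanatocobaltate(II)

Both ions are complex: the cation is named first with the plain metal name, the anion second with the -ate form; each ion's ligands are alphabetised independently.
The complex cation is given as 2+; its ligand charges sum to -2, so Pt = +4.
With 2 anions per cation, each anion must be 2/2 = 1−.
Anion: ligand charges sum to -3; for the ion to be 1−, Co = +2.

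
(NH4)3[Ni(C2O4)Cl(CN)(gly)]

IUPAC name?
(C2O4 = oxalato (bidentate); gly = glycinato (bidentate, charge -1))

The 3 ammonium counter-ions carry a total charge of +3, so each complex ion is 3−.
Ligand charges: 1×oxalato (-2 each), 1×glycinato (-1 each), 1×chloro (-1 each), 1×cyano (-1 each); total -5. So Ni + (-5) = 3−, giving Ni = +2.
Ligands are named alphabetically: chloro before cyano before glycinato before oxalato.
The complex ion is anionic, so nickel takes the -ate form nickelate(II).

ammonium chlorocyano(glycinato)oxalatonickelate(II)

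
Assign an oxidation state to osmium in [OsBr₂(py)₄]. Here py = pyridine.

No counter-ion: the bracketed complex is neutral.
Ligand charges: 4×py neutral; 2×Br = -2; sum -2.
Os + (-2) = 0 ⇒ Os is +2.

+2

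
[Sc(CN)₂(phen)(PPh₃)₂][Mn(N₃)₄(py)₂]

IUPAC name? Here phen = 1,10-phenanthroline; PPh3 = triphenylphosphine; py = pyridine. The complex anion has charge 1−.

Both ions are complex: the cation is named first with the plain metal name, the anion second with the -ate form; each ion's ligands are alphabetised independently.
The complex anion is given as 1−; its ligand charges sum to -4, so Mn = +3.
A 1:1 salt means the cation carries the equal and opposite charge, 1+.
Cation: ligand charges sum to -2; for the ion to be 1+, Sc = +3.

dicyano(1,10-phenanthroline)bis(triphenylphosphine)scandium(III) tetraazidobis(pyridine)manganate(III)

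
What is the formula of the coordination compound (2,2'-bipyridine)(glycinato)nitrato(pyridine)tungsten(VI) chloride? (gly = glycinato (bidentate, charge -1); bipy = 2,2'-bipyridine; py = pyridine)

[W(bipy)(gly)(NO3)(py)]Cl4

Ligands: 1 glycinato (gly, -1), 1 2,2'-bipyridine (bipy, neutral), 1 nitrato (NO3, -1), 1 pyridine (py, neutral). Ligand charge sum = -2.
Charge balance with chloride (-1) requires 1 complex ion per 4 chloride.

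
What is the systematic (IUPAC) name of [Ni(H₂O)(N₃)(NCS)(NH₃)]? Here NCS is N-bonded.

There is no counter-ion, so the complex is neutral overall.
Ligand charges: 1×isothiocyanato (-1 each), 1×azido (-1 each), 1×ammine (neutral), 1×aqua (neutral); total -2. So Ni + (-2) = 0, giving Ni = +2.
Ligands are named alphabetically: ammine before aqua before azido before isothiocyanato.

ammineaquaazidoisothiocyanatonickel(II)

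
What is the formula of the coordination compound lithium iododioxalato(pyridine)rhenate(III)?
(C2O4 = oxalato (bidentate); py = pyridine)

Ligands: 2 oxalato (C2O4, -2), 1 iodo (I, -1), 1 pyridine (py, neutral). Ligand charge sum = -5.
With Re in oxidation state +3, the complex ion is [Re...]^2−.
Charge balance with lithium (+1) requires 1 complex ion per 2 lithium.

Li2[Re(C2O4)2I(py)]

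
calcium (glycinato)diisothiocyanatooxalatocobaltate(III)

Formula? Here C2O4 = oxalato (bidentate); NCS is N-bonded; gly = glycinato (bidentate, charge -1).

Ligands: 1 oxalato (C2O4, -2), 2 isothiocyanato (NCS, -1), 1 glycinato (gly, -1). Ligand charge sum = -5.
With Co in oxidation state +3, the complex ion is [Co...]^2−.
Charge balance with calcium (+2) requires 1 complex ion per 1 calcium.

Ca[Co(C2O4)(gly)(NCS)2]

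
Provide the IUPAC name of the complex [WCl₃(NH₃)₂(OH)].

diamminetrichlorohydroxotungsten(IV)

There is no counter-ion, so the complex is neutral overall.
Ligand charges: 2×ammine (neutral), 1×hydroxo (-1 each), 3×chloro (-1 each); total -4. So W + (-4) = 0, giving W = +4.
Ligands are named alphabetically: ammine before chloro before hydroxo.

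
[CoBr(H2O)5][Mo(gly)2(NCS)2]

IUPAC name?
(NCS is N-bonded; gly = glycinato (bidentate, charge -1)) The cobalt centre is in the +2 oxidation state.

pentaaquabromocobalt(II) bis(glycinato)diisothiocyanatomolybdate(III)

Both ions are complex: the cation is named first with the plain metal name, the anion second with the -ate form; each ion's ligands are alphabetised independently.
Co is given as +2; the cation's ligand charges sum to -1, so the complex cation is 1+.
A 1:1 salt means the anion carries the equal and opposite charge, 1−.
Anion: ligand charges sum to -4; for the ion to be 1−, Mo = +3.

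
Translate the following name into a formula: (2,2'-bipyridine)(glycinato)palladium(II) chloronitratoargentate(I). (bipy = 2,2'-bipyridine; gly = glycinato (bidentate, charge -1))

[Pd(bipy)(gly)][AgCl(NO3)]

Cation [Pd…]: ligand charges -1, Pd(II) ⇒ ion charge 1+.
Anion [Ag…]: ligand charges -2, Ag(I) ⇒ ion charge 1−.
One 1+ cation balances one 1− anion.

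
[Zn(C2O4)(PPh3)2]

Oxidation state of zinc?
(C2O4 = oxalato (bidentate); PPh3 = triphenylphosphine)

No counter-ion: the bracketed complex is neutral.
Ligand charges: 1×C2O4 = -2; 2×PPh3 neutral; sum -2.
Zn + (-2) = 0 ⇒ Zn is +2.

+2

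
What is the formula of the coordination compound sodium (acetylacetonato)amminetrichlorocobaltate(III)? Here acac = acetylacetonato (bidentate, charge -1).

Na[Co(acac)Cl3(NH3)]

Ligands: 1 ammine (NH3, neutral), 3 chloro (Cl, -1), 1 acetylacetonato (acac, -1). Ligand charge sum = -4.
Charge balance with sodium (+1) requires 1 complex ion per 1 sodium.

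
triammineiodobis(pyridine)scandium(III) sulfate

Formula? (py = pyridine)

Ligands: 2 pyridine (py, neutral), 3 ammine (NH3, neutral), 1 iodo (I, -1). Ligand charge sum = -1.
Charge balance with sulfate (-2) requires 1 complex ion per 1 sulfate.

[ScI(NH3)3(py)2]SO4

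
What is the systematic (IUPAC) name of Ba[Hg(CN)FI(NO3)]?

The 1 barium counter-ion carries a total charge of +2, so each complex ion is 2−.
Ligand charges: 1×iodo (-1 each), 1×cyano (-1 each), 1×fluoro (-1 each), 1×nitrato (-1 each); total -4. So Hg + (-4) = 2−, giving Hg = +2.
The complex ion is anionic, so mercury takes the -ate form mercurate(II).

barium cyanofluoroiodonitratomercurate(II)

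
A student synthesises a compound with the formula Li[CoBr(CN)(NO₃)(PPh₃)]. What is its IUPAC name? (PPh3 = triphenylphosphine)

lithium bromocyanonitrato(triphenylphosphine)cobaltate(II)

The 1 lithium counter-ion carries a total charge of +1, so each complex ion is 1−.
Ligand charges: 1×bromo (-1 each), 1×nitrato (-1 each), 1×cyano (-1 each), 1×triphenylphosphine (neutral); total -3. So Co + (-3) = 1−, giving Co = +2.
Ligands are named alphabetically: bromo before cyano before nitrato before triphenylphosphine.
The complex ion is anionic, so cobalt takes the -ate form cobaltate(II).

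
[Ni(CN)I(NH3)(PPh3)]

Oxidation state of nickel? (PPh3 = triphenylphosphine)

+2

No counter-ion: the bracketed complex is neutral.
Ligand charges: 1×PPh3 neutral; 1×I = -1; 1×CN = -1; 1×NH3 neutral; sum -2.
Ni + (-2) = 0 ⇒ Ni is +2.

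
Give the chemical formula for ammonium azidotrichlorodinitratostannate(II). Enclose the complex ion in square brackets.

Ligands: 3 chloro (Cl, -1), 1 azido (N3, -1), 2 nitrato (NO3, -1). Ligand charge sum = -6.
With Sn in oxidation state +2, the complex ion is [Sn...]^4−.
Charge balance with ammonium (+1) requires 1 complex ion per 4 ammonium.

(NH4)4[SnCl3(N3)(NO3)2]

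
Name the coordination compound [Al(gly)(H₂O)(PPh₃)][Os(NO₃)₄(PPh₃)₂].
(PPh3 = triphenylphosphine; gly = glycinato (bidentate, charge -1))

aqua(glycinato)(triphenylphosphine)aluminium(III) tetranitratobis(triphenylphosphine)osmate(II)

Aluminium is always +3 in its complexes; the cation's ligand charges sum to -1, so the complex cation is 2+.
A 1:1 salt means the anion carries the equal and opposite charge, 2−.
Anion: ligand charges sum to -4; for the ion to be 2−, Os = +2.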